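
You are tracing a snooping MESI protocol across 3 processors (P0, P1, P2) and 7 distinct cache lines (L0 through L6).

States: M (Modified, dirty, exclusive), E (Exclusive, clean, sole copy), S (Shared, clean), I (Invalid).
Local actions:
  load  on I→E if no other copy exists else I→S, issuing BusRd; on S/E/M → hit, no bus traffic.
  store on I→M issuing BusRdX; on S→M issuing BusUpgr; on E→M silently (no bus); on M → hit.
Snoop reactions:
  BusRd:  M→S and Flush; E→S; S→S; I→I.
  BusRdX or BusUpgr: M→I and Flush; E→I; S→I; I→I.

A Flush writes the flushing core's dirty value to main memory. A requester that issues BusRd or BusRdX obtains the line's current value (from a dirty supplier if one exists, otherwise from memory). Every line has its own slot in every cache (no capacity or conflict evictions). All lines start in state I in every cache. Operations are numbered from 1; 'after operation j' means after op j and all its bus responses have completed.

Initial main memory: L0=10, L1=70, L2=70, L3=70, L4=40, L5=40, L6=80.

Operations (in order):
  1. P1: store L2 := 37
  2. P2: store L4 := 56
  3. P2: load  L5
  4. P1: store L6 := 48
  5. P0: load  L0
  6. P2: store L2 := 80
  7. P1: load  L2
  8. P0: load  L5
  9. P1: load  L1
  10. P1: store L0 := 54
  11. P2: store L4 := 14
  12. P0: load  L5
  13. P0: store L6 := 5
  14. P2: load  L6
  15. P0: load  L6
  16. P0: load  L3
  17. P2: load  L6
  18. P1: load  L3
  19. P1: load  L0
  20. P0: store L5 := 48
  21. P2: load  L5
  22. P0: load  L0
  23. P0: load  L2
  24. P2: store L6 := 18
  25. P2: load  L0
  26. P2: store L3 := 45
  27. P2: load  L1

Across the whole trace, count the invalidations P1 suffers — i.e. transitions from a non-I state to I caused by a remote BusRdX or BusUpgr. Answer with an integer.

invalidations = 3

  op1 P1: store L2 := 37 → I/M/I on L2; bus BusRdX; mem=70
  op2 P2: store L4 := 56 → I/I/M on L4; bus BusRdX; mem=40
  op3 P2: load  L5 → I/I/E on L5; bus BusRd; mem=40
  op4 P1: store L6 := 48 → I/M/I on L6; bus BusRdX; mem=80
  op5 P0: load  L0 → E/I/I on L0; bus BusRd; mem=10
  op6 P2: store L2 := 80 → I/I/M on L2; bus BusRdX Flush; mem=37
  op7 P1: load  L2 → I/S/S on L2; bus BusRd Flush; mem=80
  op8 P0: load  L5 → S/I/S on L5; bus BusRd; mem=40
  op9 P1: load  L1 → I/E/I on L1; bus BusRd; mem=70
  op10 P1: store L0 := 54 → I/M/I on L0; bus BusRdX; mem=10
  op11 P2: store L4 := 14 → I/I/M on L4; bus (none); mem=40
  op12 P0: load  L5 → S/I/S on L5; bus (none); mem=40
  op13 P0: store L6 := 5 → M/I/I on L6; bus BusRdX Flush; mem=48
  op14 P2: load  L6 → S/I/S on L6; bus BusRd Flush; mem=5
  op15 P0: load  L6 → S/I/S on L6; bus (none); mem=5
  op16 P0: load  L3 → E/I/I on L3; bus BusRd; mem=70
  op17 P2: load  L6 → S/I/S on L6; bus (none); mem=5
  op18 P1: load  L3 → S/S/I on L3; bus BusRd; mem=70
  op19 P1: load  L0 → I/M/I on L0; bus (none); mem=10
  op20 P0: store L5 := 48 → M/I/I on L5; bus BusUpgr; mem=40
  op21 P2: load  L5 → S/I/S on L5; bus BusRd Flush; mem=48
  op22 P0: load  L0 → S/S/I on L0; bus BusRd Flush; mem=54
  op23 P0: load  L2 → S/S/S on L2; bus BusRd; mem=80
  op24 P2: store L6 := 18 → I/I/M on L6; bus BusUpgr; mem=5
  op25 P2: load  L0 → S/S/S on L0; bus BusRd; mem=54
  op26 P2: store L3 := 45 → I/I/M on L3; bus BusRdX; mem=70
  op27 P2: load  L1 → I/S/S on L1; bus BusRd; mem=70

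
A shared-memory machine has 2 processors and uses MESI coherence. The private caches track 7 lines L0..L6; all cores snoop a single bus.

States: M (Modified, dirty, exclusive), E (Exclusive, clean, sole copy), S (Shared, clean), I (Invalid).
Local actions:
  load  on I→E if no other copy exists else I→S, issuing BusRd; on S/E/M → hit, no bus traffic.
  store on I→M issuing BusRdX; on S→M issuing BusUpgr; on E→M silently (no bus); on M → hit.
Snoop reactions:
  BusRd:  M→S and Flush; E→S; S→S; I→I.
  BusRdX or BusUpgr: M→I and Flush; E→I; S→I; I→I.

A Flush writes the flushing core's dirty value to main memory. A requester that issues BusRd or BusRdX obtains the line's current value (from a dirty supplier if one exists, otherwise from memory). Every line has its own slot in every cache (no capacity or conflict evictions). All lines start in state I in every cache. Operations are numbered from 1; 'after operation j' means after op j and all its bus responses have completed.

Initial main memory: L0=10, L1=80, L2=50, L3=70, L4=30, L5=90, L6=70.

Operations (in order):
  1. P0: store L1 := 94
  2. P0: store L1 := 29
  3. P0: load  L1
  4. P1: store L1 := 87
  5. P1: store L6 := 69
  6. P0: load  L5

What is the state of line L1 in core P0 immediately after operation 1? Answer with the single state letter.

[1] P0: store L1 := 94 | P0:M(94), P1:I | bus: BusRdX
[2] P0: store L1 := 29 | P0:M(29), P1:I | bus: none
[3] P0: load  L1 | P0:M(29), P1:I | bus: none
[4] P1: store L1 := 87 | P0:I, P1:M(87) | bus: BusRdX,Flush
[5] P1: store L6 := 69 | P0:I, P1:M(69) | bus: BusRdX
[6] P0: load  L5 | P0:E(90), P1:I | bus: BusRd

state = M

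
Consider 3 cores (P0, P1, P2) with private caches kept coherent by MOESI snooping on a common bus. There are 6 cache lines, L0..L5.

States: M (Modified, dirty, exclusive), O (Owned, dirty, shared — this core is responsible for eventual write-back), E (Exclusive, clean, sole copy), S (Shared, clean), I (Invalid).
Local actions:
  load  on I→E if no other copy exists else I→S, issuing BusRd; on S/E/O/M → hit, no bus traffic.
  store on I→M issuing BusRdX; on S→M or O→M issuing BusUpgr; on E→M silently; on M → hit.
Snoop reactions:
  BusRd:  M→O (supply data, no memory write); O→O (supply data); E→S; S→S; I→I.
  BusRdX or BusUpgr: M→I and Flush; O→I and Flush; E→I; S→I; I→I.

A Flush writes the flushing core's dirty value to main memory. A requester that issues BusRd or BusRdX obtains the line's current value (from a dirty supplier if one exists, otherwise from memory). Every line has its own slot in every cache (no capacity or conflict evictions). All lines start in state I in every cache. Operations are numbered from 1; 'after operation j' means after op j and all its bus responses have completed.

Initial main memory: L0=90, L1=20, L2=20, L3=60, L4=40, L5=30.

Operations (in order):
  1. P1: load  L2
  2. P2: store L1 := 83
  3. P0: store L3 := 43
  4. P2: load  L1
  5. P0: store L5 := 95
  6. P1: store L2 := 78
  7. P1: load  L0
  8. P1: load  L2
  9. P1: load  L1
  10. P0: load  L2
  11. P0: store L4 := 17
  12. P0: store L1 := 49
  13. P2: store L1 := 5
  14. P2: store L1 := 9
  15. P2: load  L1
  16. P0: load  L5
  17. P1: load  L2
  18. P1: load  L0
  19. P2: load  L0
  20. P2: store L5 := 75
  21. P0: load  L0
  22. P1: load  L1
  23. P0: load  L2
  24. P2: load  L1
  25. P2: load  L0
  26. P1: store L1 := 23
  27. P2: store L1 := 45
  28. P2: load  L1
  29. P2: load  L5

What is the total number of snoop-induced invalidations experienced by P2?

invalidations = 2

[1] P1: load  L2 | P0:I, P1:E(20), P2:I | bus: BusRd
[2] P2: store L1 := 83 | P0:I, P1:I, P2:M(83) | bus: BusRdX
[3] P0: store L3 := 43 | P0:M(43), P1:I, P2:I | bus: BusRdX
[4] P2: load  L1 | P0:I, P1:I, P2:M(83) | bus: none
[5] P0: store L5 := 95 | P0:M(95), P1:I, P2:I | bus: BusRdX
[6] P1: store L2 := 78 | P0:I, P1:M(78), P2:I | bus: none
[7] P1: load  L0 | P0:I, P1:E(90), P2:I | bus: BusRd
[8] P1: load  L2 | P0:I, P1:M(78), P2:I | bus: none
[9] P1: load  L1 | P0:I, P1:S(83), P2:O(83) | bus: BusRd
[10] P0: load  L2 | P0:S(78), P1:O(78), P2:I | bus: BusRd
[11] P0: store L4 := 17 | P0:M(17), P1:I, P2:I | bus: BusRdX
[12] P0: store L1 := 49 | P0:M(49), P1:I, P2:I | bus: BusRdX,Flush
[13] P2: store L1 := 5 | P0:I, P1:I, P2:M(5) | bus: BusRdX,Flush
[14] P2: store L1 := 9 | P0:I, P1:I, P2:M(9) | bus: none
[15] P2: load  L1 | P0:I, P1:I, P2:M(9) | bus: none
[16] P0: load  L5 | P0:M(95), P1:I, P2:I | bus: none
[17] P1: load  L2 | P0:S(78), P1:O(78), P2:I | bus: none
[18] P1: load  L0 | P0:I, P1:E(90), P2:I | bus: none
[19] P2: load  L0 | P0:I, P1:S(90), P2:S(90) | bus: BusRd
[20] P2: store L5 := 75 | P0:I, P1:I, P2:M(75) | bus: BusRdX,Flush
[21] P0: load  L0 | P0:S(90), P1:S(90), P2:S(90) | bus: BusRd
[22] P1: load  L1 | P0:I, P1:S(9), P2:O(9) | bus: BusRd
[23] P0: load  L2 | P0:S(78), P1:O(78), P2:I | bus: none
[24] P2: load  L1 | P0:I, P1:S(9), P2:O(9) | bus: none
[25] P2: load  L0 | P0:S(90), P1:S(90), P2:S(90) | bus: none
[26] P1: store L1 := 23 | P0:I, P1:M(23), P2:I | bus: BusUpgr,Flush
[27] P2: store L1 := 45 | P0:I, P1:I, P2:M(45) | bus: BusRdX,Flush
[28] P2: load  L1 | P0:I, P1:I, P2:M(45) | bus: none
[29] P2: load  L5 | P0:I, P1:I, P2:M(75) | bus: none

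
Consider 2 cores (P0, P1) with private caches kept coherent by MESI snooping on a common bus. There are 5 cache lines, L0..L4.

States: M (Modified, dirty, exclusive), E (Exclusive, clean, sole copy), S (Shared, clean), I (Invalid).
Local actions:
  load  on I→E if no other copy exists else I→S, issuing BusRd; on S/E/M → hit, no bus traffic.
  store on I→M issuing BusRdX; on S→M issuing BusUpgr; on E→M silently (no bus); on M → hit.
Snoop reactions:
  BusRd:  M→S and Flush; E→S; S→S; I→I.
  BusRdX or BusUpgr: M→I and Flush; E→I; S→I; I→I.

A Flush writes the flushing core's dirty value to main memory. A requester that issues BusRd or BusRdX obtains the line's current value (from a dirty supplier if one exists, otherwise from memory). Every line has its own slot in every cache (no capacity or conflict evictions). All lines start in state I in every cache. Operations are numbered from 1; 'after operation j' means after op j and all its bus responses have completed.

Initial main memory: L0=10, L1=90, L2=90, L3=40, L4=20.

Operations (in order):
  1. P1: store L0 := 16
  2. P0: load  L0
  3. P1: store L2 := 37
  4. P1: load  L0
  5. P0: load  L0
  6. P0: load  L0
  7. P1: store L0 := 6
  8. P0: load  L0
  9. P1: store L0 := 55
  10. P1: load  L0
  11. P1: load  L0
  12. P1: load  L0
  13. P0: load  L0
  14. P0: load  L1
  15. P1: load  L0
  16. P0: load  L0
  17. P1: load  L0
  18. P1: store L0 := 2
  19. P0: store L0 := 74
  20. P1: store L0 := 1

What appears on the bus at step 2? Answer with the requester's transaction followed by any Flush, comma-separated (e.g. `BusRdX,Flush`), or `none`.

1. P1: store L0 := 16  bus=[BusRdX]  L0: P0=I P1=M  mem[L0]=10
2. P0: load  L0  bus=[BusRd,Flush]  L0: P0=S P1=S  mem[L0]=16
3. P1: store L2 := 37  bus=[BusRdX]  L2: P0=I P1=M  mem[L2]=90
4. P1: load  L0  bus=[-]  L0: P0=S P1=S  mem[L0]=16
5. P0: load  L0  bus=[-]  L0: P0=S P1=S  mem[L0]=16
6. P0: load  L0  bus=[-]  L0: P0=S P1=S  mem[L0]=16
7. P1: store L0 := 6  bus=[BusUpgr]  L0: P0=I P1=M  mem[L0]=16
8. P0: load  L0  bus=[BusRd,Flush]  L0: P0=S P1=S  mem[L0]=6
9. P1: store L0 := 55  bus=[BusUpgr]  L0: P0=I P1=M  mem[L0]=6
10. P1: load  L0  bus=[-]  L0: P0=I P1=M  mem[L0]=6
11. P1: load  L0  bus=[-]  L0: P0=I P1=M  mem[L0]=6
12. P1: load  L0  bus=[-]  L0: P0=I P1=M  mem[L0]=6
13. P0: load  L0  bus=[BusRd,Flush]  L0: P0=S P1=S  mem[L0]=55
14. P0: load  L1  bus=[BusRd]  L1: P0=E P1=I  mem[L1]=90
15. P1: load  L0  bus=[-]  L0: P0=S P1=S  mem[L0]=55
16. P0: load  L0  bus=[-]  L0: P0=S P1=S  mem[L0]=55
17. P1: load  L0  bus=[-]  L0: P0=S P1=S  mem[L0]=55
18. P1: store L0 := 2  bus=[BusUpgr]  L0: P0=I P1=M  mem[L0]=55
19. P0: store L0 := 74  bus=[BusRdX,Flush]  L0: P0=M P1=I  mem[L0]=2
20. P1: store L0 := 1  bus=[BusRdX,Flush]  L0: P0=I P1=M  mem[L0]=74

bus = BusRd,Flush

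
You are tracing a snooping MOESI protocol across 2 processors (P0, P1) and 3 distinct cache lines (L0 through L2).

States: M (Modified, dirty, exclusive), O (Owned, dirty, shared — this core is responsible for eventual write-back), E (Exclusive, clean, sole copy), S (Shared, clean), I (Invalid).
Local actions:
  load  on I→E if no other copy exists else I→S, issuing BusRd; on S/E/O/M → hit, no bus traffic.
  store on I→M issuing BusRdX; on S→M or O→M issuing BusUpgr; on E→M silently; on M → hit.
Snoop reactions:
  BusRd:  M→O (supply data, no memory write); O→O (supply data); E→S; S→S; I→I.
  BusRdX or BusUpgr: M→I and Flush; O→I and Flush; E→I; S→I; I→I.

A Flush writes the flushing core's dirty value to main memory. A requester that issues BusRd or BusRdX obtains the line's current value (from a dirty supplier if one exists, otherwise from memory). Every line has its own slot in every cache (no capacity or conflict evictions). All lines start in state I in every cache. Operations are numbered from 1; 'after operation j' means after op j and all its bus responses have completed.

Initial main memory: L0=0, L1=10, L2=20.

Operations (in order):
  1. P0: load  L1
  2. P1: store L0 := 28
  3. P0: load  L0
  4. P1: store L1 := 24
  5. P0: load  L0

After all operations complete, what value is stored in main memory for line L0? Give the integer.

step 1: P0: load  L1  ⟶  EI  (L1)  txn=BusRd  M[L1]=10
step 2: P1: store L0 := 28  ⟶  IM  (L0)  txn=BusRdX  M[L0]=0
step 3: P0: load  L0  ⟶  SO  (L0)  txn=BusRd  M[L0]=0
step 4: P1: store L1 := 24  ⟶  IM  (L1)  txn=BusRdX  M[L1]=10
step 5: P0: load  L0  ⟶  SO  (L0)  txn=∅  M[L0]=0

memory[L0] = 0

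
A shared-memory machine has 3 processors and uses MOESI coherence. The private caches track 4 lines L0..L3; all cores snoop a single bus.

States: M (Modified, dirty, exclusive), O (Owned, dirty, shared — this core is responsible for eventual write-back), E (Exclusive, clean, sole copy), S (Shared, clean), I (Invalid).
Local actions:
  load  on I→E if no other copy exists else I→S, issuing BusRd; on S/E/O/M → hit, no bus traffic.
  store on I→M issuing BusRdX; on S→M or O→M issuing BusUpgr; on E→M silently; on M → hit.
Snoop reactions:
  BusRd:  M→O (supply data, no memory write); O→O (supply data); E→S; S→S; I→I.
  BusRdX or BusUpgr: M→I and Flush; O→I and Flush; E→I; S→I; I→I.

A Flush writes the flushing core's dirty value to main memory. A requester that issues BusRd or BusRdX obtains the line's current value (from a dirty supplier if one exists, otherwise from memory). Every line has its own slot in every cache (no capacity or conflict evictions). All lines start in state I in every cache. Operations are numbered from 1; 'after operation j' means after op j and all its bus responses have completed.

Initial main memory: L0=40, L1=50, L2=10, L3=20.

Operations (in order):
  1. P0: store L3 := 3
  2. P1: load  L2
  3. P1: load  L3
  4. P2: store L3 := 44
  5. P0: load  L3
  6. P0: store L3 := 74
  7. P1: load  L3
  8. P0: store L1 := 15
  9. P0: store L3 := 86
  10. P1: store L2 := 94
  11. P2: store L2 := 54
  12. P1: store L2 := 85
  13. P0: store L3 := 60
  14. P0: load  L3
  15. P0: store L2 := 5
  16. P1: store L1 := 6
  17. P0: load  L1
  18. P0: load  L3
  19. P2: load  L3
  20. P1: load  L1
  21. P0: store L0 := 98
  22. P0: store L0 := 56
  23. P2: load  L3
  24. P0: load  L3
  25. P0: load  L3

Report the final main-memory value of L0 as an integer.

memory[L0] = 40

[1] P0: store L3 := 3 | P0:M(3), P1:I, P2:I | bus: BusRdX
[2] P1: load  L2 | P0:I, P1:E(10), P2:I | bus: BusRd
[3] P1: load  L3 | P0:O(3), P1:S(3), P2:I | bus: BusRd
[4] P2: store L3 := 44 | P0:I, P1:I, P2:M(44) | bus: BusRdX,Flush
[5] P0: load  L3 | P0:S(44), P1:I, P2:O(44) | bus: BusRd
[6] P0: store L3 := 74 | P0:M(74), P1:I, P2:I | bus: BusUpgr,Flush
[7] P1: load  L3 | P0:O(74), P1:S(74), P2:I | bus: BusRd
[8] P0: store L1 := 15 | P0:M(15), P1:I, P2:I | bus: BusRdX
[9] P0: store L3 := 86 | P0:M(86), P1:I, P2:I | bus: BusUpgr
[10] P1: store L2 := 94 | P0:I, P1:M(94), P2:I | bus: none
[11] P2: store L2 := 54 | P0:I, P1:I, P2:M(54) | bus: BusRdX,Flush
[12] P1: store L2 := 85 | P0:I, P1:M(85), P2:I | bus: BusRdX,Flush
[13] P0: store L3 := 60 | P0:M(60), P1:I, P2:I | bus: none
[14] P0: load  L3 | P0:M(60), P1:I, P2:I | bus: none
[15] P0: store L2 := 5 | P0:M(5), P1:I, P2:I | bus: BusRdX,Flush
[16] P1: store L1 := 6 | P0:I, P1:M(6), P2:I | bus: BusRdX,Flush
[17] P0: load  L1 | P0:S(6), P1:O(6), P2:I | bus: BusRd
[18] P0: load  L3 | P0:M(60), P1:I, P2:I | bus: none
[19] P2: load  L3 | P0:O(60), P1:I, P2:S(60) | bus: BusRd
[20] P1: load  L1 | P0:S(6), P1:O(6), P2:I | bus: none
[21] P0: store L0 := 98 | P0:M(98), P1:I, P2:I | bus: BusRdX
[22] P0: store L0 := 56 | P0:M(56), P1:I, P2:I | bus: none
[23] P2: load  L3 | P0:O(60), P1:I, P2:S(60) | bus: none
[24] P0: load  L3 | P0:O(60), P1:I, P2:S(60) | bus: none
[25] P0: load  L3 | P0:O(60), P1:I, P2:S(60) | bus: none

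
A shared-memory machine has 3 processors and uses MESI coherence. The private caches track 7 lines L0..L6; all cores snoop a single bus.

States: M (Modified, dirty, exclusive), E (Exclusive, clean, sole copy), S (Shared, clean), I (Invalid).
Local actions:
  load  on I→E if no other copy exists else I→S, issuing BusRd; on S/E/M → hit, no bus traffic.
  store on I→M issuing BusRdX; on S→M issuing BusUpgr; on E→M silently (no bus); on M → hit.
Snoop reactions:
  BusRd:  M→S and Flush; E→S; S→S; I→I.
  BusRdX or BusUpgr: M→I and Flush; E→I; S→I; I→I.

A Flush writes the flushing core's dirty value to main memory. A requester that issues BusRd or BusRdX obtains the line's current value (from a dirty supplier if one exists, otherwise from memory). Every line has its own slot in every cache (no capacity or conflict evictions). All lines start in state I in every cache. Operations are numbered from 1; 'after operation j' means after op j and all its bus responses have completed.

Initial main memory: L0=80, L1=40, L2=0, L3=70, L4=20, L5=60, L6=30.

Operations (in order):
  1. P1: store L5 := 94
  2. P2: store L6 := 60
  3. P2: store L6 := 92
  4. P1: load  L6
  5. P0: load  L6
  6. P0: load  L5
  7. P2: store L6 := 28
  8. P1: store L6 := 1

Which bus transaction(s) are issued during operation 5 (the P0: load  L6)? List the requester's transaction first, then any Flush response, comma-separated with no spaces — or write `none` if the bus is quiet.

step 1: P1: store L5 := 94  ⟶  IMI  (L5)  txn=BusRdX  M[L5]=60
step 2: P2: store L6 := 60  ⟶  IIM  (L6)  txn=BusRdX  M[L6]=30
step 3: P2: store L6 := 92  ⟶  IIM  (L6)  txn=∅  M[L6]=30
step 4: P1: load  L6  ⟶  ISS  (L6)  txn=BusRd+Flush  M[L6]=92
step 5: P0: load  L6  ⟶  SSS  (L6)  txn=BusRd  M[L6]=92
step 6: P0: load  L5  ⟶  SSI  (L5)  txn=BusRd+Flush  M[L5]=94
step 7: P2: store L6 := 28  ⟶  IIM  (L6)  txn=BusUpgr  M[L6]=92
step 8: P1: store L6 := 1  ⟶  IMI  (L6)  txn=BusRdX+Flush  M[L6]=28

bus = BusRd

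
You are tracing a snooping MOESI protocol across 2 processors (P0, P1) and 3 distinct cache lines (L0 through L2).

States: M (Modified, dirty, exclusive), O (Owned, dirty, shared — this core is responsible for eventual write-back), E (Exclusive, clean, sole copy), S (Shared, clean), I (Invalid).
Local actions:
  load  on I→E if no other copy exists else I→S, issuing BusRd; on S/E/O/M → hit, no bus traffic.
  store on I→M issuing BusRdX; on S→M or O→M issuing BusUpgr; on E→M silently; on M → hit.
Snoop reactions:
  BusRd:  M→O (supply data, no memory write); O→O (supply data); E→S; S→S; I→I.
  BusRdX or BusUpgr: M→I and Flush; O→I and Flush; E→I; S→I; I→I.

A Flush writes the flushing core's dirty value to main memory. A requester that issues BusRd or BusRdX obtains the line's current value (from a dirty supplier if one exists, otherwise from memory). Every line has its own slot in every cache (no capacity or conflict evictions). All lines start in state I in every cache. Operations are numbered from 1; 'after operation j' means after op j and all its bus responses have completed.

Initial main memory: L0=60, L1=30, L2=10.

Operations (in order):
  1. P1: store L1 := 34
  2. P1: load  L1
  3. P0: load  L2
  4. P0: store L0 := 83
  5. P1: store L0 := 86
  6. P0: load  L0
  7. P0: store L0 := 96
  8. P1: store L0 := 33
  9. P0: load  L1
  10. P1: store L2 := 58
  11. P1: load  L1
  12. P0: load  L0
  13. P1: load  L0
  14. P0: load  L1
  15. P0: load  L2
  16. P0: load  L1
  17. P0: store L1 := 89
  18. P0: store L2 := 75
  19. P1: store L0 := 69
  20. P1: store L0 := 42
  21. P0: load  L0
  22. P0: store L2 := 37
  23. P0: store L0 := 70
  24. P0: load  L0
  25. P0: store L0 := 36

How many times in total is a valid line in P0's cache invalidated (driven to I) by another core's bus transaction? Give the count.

[1] P1: store L1 := 34 | P0:I, P1:M(34) | bus: BusRdX
[2] P1: load  L1 | P0:I, P1:M(34) | bus: none
[3] P0: load  L2 | P0:E(10), P1:I | bus: BusRd
[4] P0: store L0 := 83 | P0:M(83), P1:I | bus: BusRdX
[5] P1: store L0 := 86 | P0:I, P1:M(86) | bus: BusRdX,Flush
[6] P0: load  L0 | P0:S(86), P1:O(86) | bus: BusRd
[7] P0: store L0 := 96 | P0:M(96), P1:I | bus: BusUpgr,Flush
[8] P1: store L0 := 33 | P0:I, P1:M(33) | bus: BusRdX,Flush
[9] P0: load  L1 | P0:S(34), P1:O(34) | bus: BusRd
[10] P1: store L2 := 58 | P0:I, P1:M(58) | bus: BusRdX
[11] P1: load  L1 | P0:S(34), P1:O(34) | bus: none
[12] P0: load  L0 | P0:S(33), P1:O(33) | bus: BusRd
[13] P1: load  L0 | P0:S(33), P1:O(33) | bus: none
[14] P0: load  L1 | P0:S(34), P1:O(34) | bus: none
[15] P0: load  L2 | P0:S(58), P1:O(58) | bus: BusRd
[16] P0: load  L1 | P0:S(34), P1:O(34) | bus: none
[17] P0: store L1 := 89 | P0:M(89), P1:I | bus: BusUpgr,Flush
[18] P0: store L2 := 75 | P0:M(75), P1:I | bus: BusUpgr,Flush
[19] P1: store L0 := 69 | P0:I, P1:M(69) | bus: BusUpgr
[20] P1: store L0 := 42 | P0:I, P1:M(42) | bus: none
[21] P0: load  L0 | P0:S(42), P1:O(42) | bus: BusRd
[22] P0: store L2 := 37 | P0:M(37), P1:I | bus: none
[23] P0: store L0 := 70 | P0:M(70), P1:I | bus: BusUpgr,Flush
[24] P0: load  L0 | P0:M(70), P1:I | bus: none
[25] P0: store L0 := 36 | P0:M(36), P1:I | bus: none

invalidations = 4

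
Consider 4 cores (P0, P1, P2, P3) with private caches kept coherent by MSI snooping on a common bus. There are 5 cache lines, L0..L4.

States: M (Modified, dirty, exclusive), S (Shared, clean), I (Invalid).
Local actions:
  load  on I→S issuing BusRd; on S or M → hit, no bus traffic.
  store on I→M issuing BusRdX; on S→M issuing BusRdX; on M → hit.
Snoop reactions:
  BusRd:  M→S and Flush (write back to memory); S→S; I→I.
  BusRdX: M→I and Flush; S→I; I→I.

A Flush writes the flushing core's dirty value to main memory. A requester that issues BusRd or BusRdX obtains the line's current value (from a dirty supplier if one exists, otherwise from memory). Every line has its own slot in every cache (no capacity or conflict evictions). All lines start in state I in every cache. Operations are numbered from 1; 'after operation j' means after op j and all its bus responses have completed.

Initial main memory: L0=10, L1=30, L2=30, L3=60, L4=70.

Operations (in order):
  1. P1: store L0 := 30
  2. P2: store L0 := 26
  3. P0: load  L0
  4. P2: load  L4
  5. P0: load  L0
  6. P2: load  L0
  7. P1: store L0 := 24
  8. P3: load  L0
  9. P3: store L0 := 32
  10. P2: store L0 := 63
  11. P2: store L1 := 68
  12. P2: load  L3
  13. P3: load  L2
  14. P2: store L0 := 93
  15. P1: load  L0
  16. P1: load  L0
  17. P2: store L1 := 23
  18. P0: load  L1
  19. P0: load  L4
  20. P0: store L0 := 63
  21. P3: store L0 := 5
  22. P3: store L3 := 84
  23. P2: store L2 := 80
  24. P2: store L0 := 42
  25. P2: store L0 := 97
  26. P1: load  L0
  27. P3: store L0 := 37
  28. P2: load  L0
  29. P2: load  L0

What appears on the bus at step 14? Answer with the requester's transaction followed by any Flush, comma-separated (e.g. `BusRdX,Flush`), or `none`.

1. P1: store L0 := 30  bus=[BusRdX]  L0: P0=I P1=M P2=I P3=I  mem[L0]=10
2. P2: store L0 := 26  bus=[BusRdX,Flush]  L0: P0=I P1=I P2=M P3=I  mem[L0]=30
3. P0: load  L0  bus=[BusRd,Flush]  L0: P0=S P1=I P2=S P3=I  mem[L0]=26
4. P2: load  L4  bus=[BusRd]  L4: P0=I P1=I P2=S P3=I  mem[L4]=70
5. P0: load  L0  bus=[-]  L0: P0=S P1=I P2=S P3=I  mem[L0]=26
6. P2: load  L0  bus=[-]  L0: P0=S P1=I P2=S P3=I  mem[L0]=26
7. P1: store L0 := 24  bus=[BusRdX]  L0: P0=I P1=M P2=I P3=I  mem[L0]=26
8. P3: load  L0  bus=[BusRd,Flush]  L0: P0=I P1=S P2=I P3=S  mem[L0]=24
9. P3: store L0 := 32  bus=[BusRdX]  L0: P0=I P1=I P2=I P3=M  mem[L0]=24
10. P2: store L0 := 63  bus=[BusRdX,Flush]  L0: P0=I P1=I P2=M P3=I  mem[L0]=32
11. P2: store L1 := 68  bus=[BusRdX]  L1: P0=I P1=I P2=M P3=I  mem[L1]=30
12. P2: load  L3  bus=[BusRd]  L3: P0=I P1=I P2=S P3=I  mem[L3]=60
13. P3: load  L2  bus=[BusRd]  L2: P0=I P1=I P2=I P3=S  mem[L2]=30
14. P2: store L0 := 93  bus=[-]  L0: P0=I P1=I P2=M P3=I  mem[L0]=32
15. P1: load  L0  bus=[BusRd,Flush]  L0: P0=I P1=S P2=S P3=I  mem[L0]=93
16. P1: load  L0  bus=[-]  L0: P0=I P1=S P2=S P3=I  mem[L0]=93
17. P2: store L1 := 23  bus=[-]  L1: P0=I P1=I P2=M P3=I  mem[L1]=30
18. P0: load  L1  bus=[BusRd,Flush]  L1: P0=S P1=I P2=S P3=I  mem[L1]=23
19. P0: load  L4  bus=[BusRd]  L4: P0=S P1=I P2=S P3=I  mem[L4]=70
20. P0: store L0 := 63  bus=[BusRdX]  L0: P0=M P1=I P2=I P3=I  mem[L0]=93
21. P3: store L0 := 5  bus=[BusRdX,Flush]  L0: P0=I P1=I P2=I P3=M  mem[L0]=63
22. P3: store L3 := 84  bus=[BusRdX]  L3: P0=I P1=I P2=I P3=M  mem[L3]=60
23. P2: store L2 := 80  bus=[BusRdX]  L2: P0=I P1=I P2=M P3=I  mem[L2]=30
24. P2: store L0 := 42  bus=[BusRdX,Flush]  L0: P0=I P1=I P2=M P3=I  mem[L0]=5
25. P2: store L0 := 97  bus=[-]  L0: P0=I P1=I P2=M P3=I  mem[L0]=5
26. P1: load  L0  bus=[BusRd,Flush]  L0: P0=I P1=S P2=S P3=I  mem[L0]=97
27. P3: store L0 := 37  bus=[BusRdX]  L0: P0=I P1=I P2=I P3=M  mem[L0]=97
28. P2: load  L0  bus=[BusRd,Flush]  L0: P0=I P1=I P2=S P3=S  mem[L0]=37
29. P2: load  L0  bus=[-]  L0: P0=I P1=I P2=S P3=S  mem[L0]=37

bus = none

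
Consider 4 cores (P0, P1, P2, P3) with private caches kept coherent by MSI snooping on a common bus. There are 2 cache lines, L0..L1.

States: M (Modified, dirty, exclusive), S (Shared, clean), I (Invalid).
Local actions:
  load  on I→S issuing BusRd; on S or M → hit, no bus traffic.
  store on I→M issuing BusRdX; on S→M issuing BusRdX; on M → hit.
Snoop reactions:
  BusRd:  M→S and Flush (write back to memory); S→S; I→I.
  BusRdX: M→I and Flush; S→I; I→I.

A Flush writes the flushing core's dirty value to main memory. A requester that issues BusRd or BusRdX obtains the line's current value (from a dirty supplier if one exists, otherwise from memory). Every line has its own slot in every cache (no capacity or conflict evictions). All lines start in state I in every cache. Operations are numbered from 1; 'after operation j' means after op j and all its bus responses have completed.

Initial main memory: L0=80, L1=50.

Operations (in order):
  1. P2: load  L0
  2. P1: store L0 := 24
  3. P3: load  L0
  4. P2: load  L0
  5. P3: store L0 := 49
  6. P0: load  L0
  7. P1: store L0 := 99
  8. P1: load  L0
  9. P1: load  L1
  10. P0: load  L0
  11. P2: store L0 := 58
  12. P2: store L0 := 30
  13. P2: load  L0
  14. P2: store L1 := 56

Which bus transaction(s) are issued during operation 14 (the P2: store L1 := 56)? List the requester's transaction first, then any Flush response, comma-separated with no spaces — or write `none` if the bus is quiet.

bus = BusRdX

1. P2: load  L0  bus=[BusRd]  L0: P0=I P1=I P2=S P3=I  mem[L0]=80
2. P1: store L0 := 24  bus=[BusRdX]  L0: P0=I P1=M P2=I P3=I  mem[L0]=80
3. P3: load  L0  bus=[BusRd,Flush]  L0: P0=I P1=S P2=I P3=S  mem[L0]=24
4. P2: load  L0  bus=[BusRd]  L0: P0=I P1=S P2=S P3=S  mem[L0]=24
5. P3: store L0 := 49  bus=[BusRdX]  L0: P0=I P1=I P2=I P3=M  mem[L0]=24
6. P0: load  L0  bus=[BusRd,Flush]  L0: P0=S P1=I P2=I P3=S  mem[L0]=49
7. P1: store L0 := 99  bus=[BusRdX]  L0: P0=I P1=M P2=I P3=I  mem[L0]=49
8. P1: load  L0  bus=[-]  L0: P0=I P1=M P2=I P3=I  mem[L0]=49
9. P1: load  L1  bus=[BusRd]  L1: P0=I P1=S P2=I P3=I  mem[L1]=50
10. P0: load  L0  bus=[BusRd,Flush]  L0: P0=S P1=S P2=I P3=I  mem[L0]=99
11. P2: store L0 := 58  bus=[BusRdX]  L0: P0=I P1=I P2=M P3=I  mem[L0]=99
12. P2: store L0 := 30  bus=[-]  L0: P0=I P1=I P2=M P3=I  mem[L0]=99
13. P2: load  L0  bus=[-]  L0: P0=I P1=I P2=M P3=I  mem[L0]=99
14. P2: store L1 := 56  bus=[BusRdX]  L1: P0=I P1=I P2=M P3=I  mem[L1]=50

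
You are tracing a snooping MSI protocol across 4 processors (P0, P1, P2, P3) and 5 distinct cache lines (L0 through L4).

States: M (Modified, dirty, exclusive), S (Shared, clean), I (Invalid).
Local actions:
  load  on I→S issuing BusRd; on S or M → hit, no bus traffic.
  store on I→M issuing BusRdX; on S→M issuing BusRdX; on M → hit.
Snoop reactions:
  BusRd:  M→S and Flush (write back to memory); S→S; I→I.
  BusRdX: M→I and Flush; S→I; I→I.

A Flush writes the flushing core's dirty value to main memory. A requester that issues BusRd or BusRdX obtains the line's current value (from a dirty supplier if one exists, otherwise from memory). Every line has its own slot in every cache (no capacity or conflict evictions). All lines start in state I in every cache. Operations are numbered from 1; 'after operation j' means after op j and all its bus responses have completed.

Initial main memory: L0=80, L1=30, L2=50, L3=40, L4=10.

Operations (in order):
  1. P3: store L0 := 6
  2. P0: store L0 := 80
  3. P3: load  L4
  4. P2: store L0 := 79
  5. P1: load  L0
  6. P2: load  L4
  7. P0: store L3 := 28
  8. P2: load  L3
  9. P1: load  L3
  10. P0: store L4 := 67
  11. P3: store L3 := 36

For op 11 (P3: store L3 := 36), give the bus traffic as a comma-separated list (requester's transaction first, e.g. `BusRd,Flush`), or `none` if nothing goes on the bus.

[1] P3: store L0 := 6 | P0:I, P1:I, P2:I, P3:M(6) | bus: BusRdX
[2] P0: store L0 := 80 | P0:M(80), P1:I, P2:I, P3:I | bus: BusRdX,Flush
[3] P3: load  L4 | P0:I, P1:I, P2:I, P3:S(10) | bus: BusRd
[4] P2: store L0 := 79 | P0:I, P1:I, P2:M(79), P3:I | bus: BusRdX,Flush
[5] P1: load  L0 | P0:I, P1:S(79), P2:S(79), P3:I | bus: BusRd,Flush
[6] P2: load  L4 | P0:I, P1:I, P2:S(10), P3:S(10) | bus: BusRd
[7] P0: store L3 := 28 | P0:M(28), P1:I, P2:I, P3:I | bus: BusRdX
[8] P2: load  L3 | P0:S(28), P1:I, P2:S(28), P3:I | bus: BusRd,Flush
[9] P1: load  L3 | P0:S(28), P1:S(28), P2:S(28), P3:I | bus: BusRd
[10] P0: store L4 := 67 | P0:M(67), P1:I, P2:I, P3:I | bus: BusRdX
[11] P3: store L3 := 36 | P0:I, P1:I, P2:I, P3:M(36) | bus: BusRdX

bus = BusRdX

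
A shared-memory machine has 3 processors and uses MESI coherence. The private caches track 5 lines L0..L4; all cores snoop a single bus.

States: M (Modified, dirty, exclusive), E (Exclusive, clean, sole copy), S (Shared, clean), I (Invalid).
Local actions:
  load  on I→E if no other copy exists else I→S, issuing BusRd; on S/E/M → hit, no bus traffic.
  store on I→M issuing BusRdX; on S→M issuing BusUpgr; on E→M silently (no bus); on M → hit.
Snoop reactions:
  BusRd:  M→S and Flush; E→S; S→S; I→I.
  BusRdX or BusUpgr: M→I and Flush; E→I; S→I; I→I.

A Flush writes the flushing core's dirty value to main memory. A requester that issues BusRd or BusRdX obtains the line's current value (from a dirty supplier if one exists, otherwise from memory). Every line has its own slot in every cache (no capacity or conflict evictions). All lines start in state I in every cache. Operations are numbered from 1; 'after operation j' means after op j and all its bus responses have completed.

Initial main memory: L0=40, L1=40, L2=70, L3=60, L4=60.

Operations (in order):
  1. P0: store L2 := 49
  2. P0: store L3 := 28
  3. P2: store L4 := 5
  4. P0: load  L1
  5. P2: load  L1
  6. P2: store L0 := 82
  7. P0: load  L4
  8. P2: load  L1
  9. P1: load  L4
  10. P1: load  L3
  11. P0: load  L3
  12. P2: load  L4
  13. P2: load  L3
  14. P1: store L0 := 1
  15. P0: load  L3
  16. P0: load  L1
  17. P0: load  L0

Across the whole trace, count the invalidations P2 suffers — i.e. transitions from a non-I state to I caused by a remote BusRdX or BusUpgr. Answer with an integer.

[1] P0: store L2 := 49 | P0:M(49), P1:I, P2:I | bus: BusRdX
[2] P0: store L3 := 28 | P0:M(28), P1:I, P2:I | bus: BusRdX
[3] P2: store L4 := 5 | P0:I, P1:I, P2:M(5) | bus: BusRdX
[4] P0: load  L1 | P0:E(40), P1:I, P2:I | bus: BusRd
[5] P2: load  L1 | P0:S(40), P1:I, P2:S(40) | bus: BusRd
[6] P2: store L0 := 82 | P0:I, P1:I, P2:M(82) | bus: BusRdX
[7] P0: load  L4 | P0:S(5), P1:I, P2:S(5) | bus: BusRd,Flush
[8] P2: load  L1 | P0:S(40), P1:I, P2:S(40) | bus: none
[9] P1: load  L4 | P0:S(5), P1:S(5), P2:S(5) | bus: BusRd
[10] P1: load  L3 | P0:S(28), P1:S(28), P2:I | bus: BusRd,Flush
[11] P0: load  L3 | P0:S(28), P1:S(28), P2:I | bus: none
[12] P2: load  L4 | P0:S(5), P1:S(5), P2:S(5) | bus: none
[13] P2: load  L3 | P0:S(28), P1:S(28), P2:S(28) | bus: BusRd
[14] P1: store L0 := 1 | P0:I, P1:M(1), P2:I | bus: BusRdX,Flush
[15] P0: load  L3 | P0:S(28), P1:S(28), P2:S(28) | bus: none
[16] P0: load  L1 | P0:S(40), P1:I, P2:S(40) | bus: none
[17] P0: load  L0 | P0:S(1), P1:S(1), P2:I | bus: BusRd,Flush

invalidations = 1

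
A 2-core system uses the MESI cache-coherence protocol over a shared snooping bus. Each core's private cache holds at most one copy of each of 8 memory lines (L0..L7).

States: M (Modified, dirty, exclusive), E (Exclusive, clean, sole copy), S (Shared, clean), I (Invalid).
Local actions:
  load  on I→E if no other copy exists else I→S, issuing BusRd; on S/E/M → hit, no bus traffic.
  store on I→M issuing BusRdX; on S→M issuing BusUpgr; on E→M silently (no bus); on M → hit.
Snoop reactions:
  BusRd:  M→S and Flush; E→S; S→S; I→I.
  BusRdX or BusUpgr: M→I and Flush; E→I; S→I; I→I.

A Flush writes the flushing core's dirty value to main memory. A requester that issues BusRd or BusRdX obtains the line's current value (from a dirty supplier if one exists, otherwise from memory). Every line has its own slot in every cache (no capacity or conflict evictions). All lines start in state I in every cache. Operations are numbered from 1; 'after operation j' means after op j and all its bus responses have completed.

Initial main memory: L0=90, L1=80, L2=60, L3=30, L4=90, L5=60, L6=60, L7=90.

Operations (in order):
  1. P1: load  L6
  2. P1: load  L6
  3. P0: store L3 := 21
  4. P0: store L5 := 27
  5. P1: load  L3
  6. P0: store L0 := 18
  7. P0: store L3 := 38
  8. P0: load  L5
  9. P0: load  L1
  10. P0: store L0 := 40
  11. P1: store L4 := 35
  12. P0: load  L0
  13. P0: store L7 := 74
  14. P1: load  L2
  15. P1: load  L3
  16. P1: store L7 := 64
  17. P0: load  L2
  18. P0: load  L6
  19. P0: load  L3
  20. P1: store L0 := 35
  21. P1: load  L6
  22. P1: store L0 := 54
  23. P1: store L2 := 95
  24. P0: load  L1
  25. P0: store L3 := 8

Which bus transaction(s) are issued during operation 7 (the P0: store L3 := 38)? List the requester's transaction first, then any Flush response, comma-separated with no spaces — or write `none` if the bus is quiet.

  op1 P1: load  L6 → I/E on L6; bus BusRd; mem=60
  op2 P1: load  L6 → I/E on L6; bus (none); mem=60
  op3 P0: store L3 := 21 → M/I on L3; bus BusRdX; mem=30
  op4 P0: store L5 := 27 → M/I on L5; bus BusRdX; mem=60
  op5 P1: load  L3 → S/S on L3; bus BusRd Flush; mem=21
  op6 P0: store L0 := 18 → M/I on L0; bus BusRdX; mem=90
  op7 P0: store L3 := 38 → M/I on L3; bus BusUpgr; mem=21
  op8 P0: load  L5 → M/I on L5; bus (none); mem=60
  op9 P0: load  L1 → E/I on L1; bus BusRd; mem=80
  op10 P0: store L0 := 40 → M/I on L0; bus (none); mem=90
  op11 P1: store L4 := 35 → I/M on L4; bus BusRdX; mem=90
  op12 P0: load  L0 → M/I on L0; bus (none); mem=90
  op13 P0: store L7 := 74 → M/I on L7; bus BusRdX; mem=90
  op14 P1: load  L2 → I/E on L2; bus BusRd; mem=60
  op15 P1: load  L3 → S/S on L3; bus BusRd Flush; mem=38
  op16 P1: store L7 := 64 → I/M on L7; bus BusRdX Flush; mem=74
  op17 P0: load  L2 → S/S on L2; bus BusRd; mem=60
  op18 P0: load  L6 → S/S on L6; bus BusRd; mem=60
  op19 P0: load  L3 → S/S on L3; bus (none); mem=38
  op20 P1: store L0 := 35 → I/M on L0; bus BusRdX Flush; mem=40
  op21 P1: load  L6 → S/S on L6; bus (none); mem=60
  op22 P1: store L0 := 54 → I/M on L0; bus (none); mem=40
  op23 P1: store L2 := 95 → I/M on L2; bus BusUpgr; mem=60
  op24 P0: load  L1 → E/I on L1; bus (none); mem=80
  op25 P0: store L3 := 8 → M/I on L3; bus BusUpgr; mem=38

bus = BusUpgr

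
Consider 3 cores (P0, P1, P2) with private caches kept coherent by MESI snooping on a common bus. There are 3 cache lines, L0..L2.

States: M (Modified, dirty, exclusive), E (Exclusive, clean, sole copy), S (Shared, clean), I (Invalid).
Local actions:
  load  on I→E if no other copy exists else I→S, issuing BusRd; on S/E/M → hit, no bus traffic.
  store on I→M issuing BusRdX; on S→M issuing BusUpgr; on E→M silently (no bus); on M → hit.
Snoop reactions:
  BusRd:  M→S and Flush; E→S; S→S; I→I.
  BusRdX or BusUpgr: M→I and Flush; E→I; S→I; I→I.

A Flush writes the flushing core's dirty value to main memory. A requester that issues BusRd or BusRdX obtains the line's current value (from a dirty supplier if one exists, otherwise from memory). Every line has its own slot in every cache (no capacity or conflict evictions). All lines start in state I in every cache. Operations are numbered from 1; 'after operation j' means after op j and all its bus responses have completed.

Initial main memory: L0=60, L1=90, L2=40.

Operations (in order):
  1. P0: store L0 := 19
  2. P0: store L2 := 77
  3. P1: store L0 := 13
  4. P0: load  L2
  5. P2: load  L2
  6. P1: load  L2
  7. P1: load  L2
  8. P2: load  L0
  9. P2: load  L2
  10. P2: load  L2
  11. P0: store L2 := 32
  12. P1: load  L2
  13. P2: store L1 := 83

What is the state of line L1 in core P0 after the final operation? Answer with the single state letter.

1. P0: store L0 := 19  bus=[BusRdX]  L0: P0=M P1=I P2=I  mem[L0]=60
2. P0: store L2 := 77  bus=[BusRdX]  L2: P0=M P1=I P2=I  mem[L2]=40
3. P1: store L0 := 13  bus=[BusRdX,Flush]  L0: P0=I P1=M P2=I  mem[L0]=19
4. P0: load  L2  bus=[-]  L2: P0=M P1=I P2=I  mem[L2]=40
5. P2: load  L2  bus=[BusRd,Flush]  L2: P0=S P1=I P2=S  mem[L2]=77
6. P1: load  L2  bus=[BusRd]  L2: P0=S P1=S P2=S  mem[L2]=77
7. P1: load  L2  bus=[-]  L2: P0=S P1=S P2=S  mem[L2]=77
8. P2: load  L0  bus=[BusRd,Flush]  L0: P0=I P1=S P2=S  mem[L0]=13
9. P2: load  L2  bus=[-]  L2: P0=S P1=S P2=S  mem[L2]=77
10. P2: load  L2  bus=[-]  L2: P0=S P1=S P2=S  mem[L2]=77
11. P0: store L2 := 32  bus=[BusUpgr]  L2: P0=M P1=I P2=I  mem[L2]=77
12. P1: load  L2  bus=[BusRd,Flush]  L2: P0=S P1=S P2=I  mem[L2]=32
13. P2: store L1 := 83  bus=[BusRdX]  L1: P0=I P1=I P2=M  mem[L1]=90

state = I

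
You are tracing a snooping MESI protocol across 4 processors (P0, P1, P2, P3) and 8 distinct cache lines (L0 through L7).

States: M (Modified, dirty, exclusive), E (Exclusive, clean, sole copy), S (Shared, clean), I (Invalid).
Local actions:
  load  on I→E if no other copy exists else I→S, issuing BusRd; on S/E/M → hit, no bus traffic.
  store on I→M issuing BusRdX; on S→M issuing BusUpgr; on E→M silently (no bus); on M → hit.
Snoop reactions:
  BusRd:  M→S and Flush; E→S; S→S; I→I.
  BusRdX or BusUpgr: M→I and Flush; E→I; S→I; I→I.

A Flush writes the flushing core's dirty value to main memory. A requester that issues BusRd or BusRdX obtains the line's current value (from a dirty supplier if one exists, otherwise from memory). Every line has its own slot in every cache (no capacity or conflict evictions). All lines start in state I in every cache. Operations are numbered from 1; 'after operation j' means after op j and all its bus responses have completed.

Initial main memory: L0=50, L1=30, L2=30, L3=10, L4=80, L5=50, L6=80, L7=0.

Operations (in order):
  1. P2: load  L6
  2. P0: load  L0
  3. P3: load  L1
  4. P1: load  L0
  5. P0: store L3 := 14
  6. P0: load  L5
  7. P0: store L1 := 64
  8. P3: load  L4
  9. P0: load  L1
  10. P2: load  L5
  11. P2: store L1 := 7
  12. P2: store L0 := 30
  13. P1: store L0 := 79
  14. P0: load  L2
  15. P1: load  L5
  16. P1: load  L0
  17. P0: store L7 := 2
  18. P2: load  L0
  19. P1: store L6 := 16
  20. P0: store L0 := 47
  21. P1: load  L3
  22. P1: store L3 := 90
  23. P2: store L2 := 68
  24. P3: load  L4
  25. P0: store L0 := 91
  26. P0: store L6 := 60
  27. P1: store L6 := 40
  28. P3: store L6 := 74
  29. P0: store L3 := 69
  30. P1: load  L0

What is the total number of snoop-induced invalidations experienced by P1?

[1] P2: load  L6 | P0:I, P1:I, P2:E(80), P3:I | bus: BusRd
[2] P0: load  L0 | P0:E(50), P1:I, P2:I, P3:I | bus: BusRd
[3] P3: load  L1 | P0:I, P1:I, P2:I, P3:E(30) | bus: BusRd
[4] P1: load  L0 | P0:S(50), P1:S(50), P2:I, P3:I | bus: BusRd
[5] P0: store L3 := 14 | P0:M(14), P1:I, P2:I, P3:I | bus: BusRdX
[6] P0: load  L5 | P0:E(50), P1:I, P2:I, P3:I | bus: BusRd
[7] P0: store L1 := 64 | P0:M(64), P1:I, P2:I, P3:I | bus: BusRdX
[8] P3: load  L4 | P0:I, P1:I, P2:I, P3:E(80) | bus: BusRd
[9] P0: load  L1 | P0:M(64), P1:I, P2:I, P3:I | bus: none
[10] P2: load  L5 | P0:S(50), P1:I, P2:S(50), P3:I | bus: BusRd
[11] P2: store L1 := 7 | P0:I, P1:I, P2:M(7), P3:I | bus: BusRdX,Flush
[12] P2: store L0 := 30 | P0:I, P1:I, P2:M(30), P3:I | bus: BusRdX
[13] P1: store L0 := 79 | P0:I, P1:M(79), P2:I, P3:I | bus: BusRdX,Flush
[14] P0: load  L2 | P0:E(30), P1:I, P2:I, P3:I | bus: BusRd
[15] P1: load  L5 | P0:S(50), P1:S(50), P2:S(50), P3:I | bus: BusRd
[16] P1: load  L0 | P0:I, P1:M(79), P2:I, P3:I | bus: none
[17] P0: store L7 := 2 | P0:M(2), P1:I, P2:I, P3:I | bus: BusRdX
[18] P2: load  L0 | P0:I, P1:S(79), P2:S(79), P3:I | bus: BusRd,Flush
[19] P1: store L6 := 16 | P0:I, P1:M(16), P2:I, P3:I | bus: BusRdX
[20] P0: store L0 := 47 | P0:M(47), P1:I, P2:I, P3:I | bus: BusRdX
[21] P1: load  L3 | P0:S(14), P1:S(14), P2:I, P3:I | bus: BusRd,Flush
[22] P1: store L3 := 90 | P0:I, P1:M(90), P2:I, P3:I | bus: BusUpgr
[23] P2: store L2 := 68 | P0:I, P1:I, P2:M(68), P3:I | bus: BusRdX
[24] P3: load  L4 | P0:I, P1:I, P2:I, P3:E(80) | bus: none
[25] P0: store L0 := 91 | P0:M(91), P1:I, P2:I, P3:I | bus: none
[26] P0: store L6 := 60 | P0:M(60), P1:I, P2:I, P3:I | bus: BusRdX,Flush
[27] P1: store L6 := 40 | P0:I, P1:M(40), P2:I, P3:I | bus: BusRdX,Flush
[28] P3: store L6 := 74 | P0:I, P1:I, P2:I, P3:M(74) | bus: BusRdX,Flush
[29] P0: store L3 := 69 | P0:M(69), P1:I, P2:I, P3:I | bus: BusRdX,Flush
[30] P1: load  L0 | P0:S(91), P1:S(91), P2:I, P3:I | bus: BusRd,Flush

invalidations = 5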